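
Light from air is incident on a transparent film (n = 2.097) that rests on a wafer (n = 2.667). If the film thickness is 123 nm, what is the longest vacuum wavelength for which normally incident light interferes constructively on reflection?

516 nm

Ray reflecting at the top interface goes from n = 1.0 toward n = 2.097: a half-wave phase shift.
At the lower boundary (n = 2.097 to n = 2.667) the reflected ray undergoes a half-wave phase shift.
Net: no relative phase inversion (both shifts match).
So the condition for constructive reflection is 2 n t = m λ.
λ = 2 n t / m. The longest wavelength is m = 1: λ = 2 × 2.097 × 123 / 1.00 = 516 nm.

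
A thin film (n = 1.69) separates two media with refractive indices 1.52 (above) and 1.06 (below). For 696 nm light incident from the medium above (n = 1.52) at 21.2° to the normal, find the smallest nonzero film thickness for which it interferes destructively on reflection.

218 nm

At the upper boundary (n = 1.52 to n = 1.69) the reflected ray undergoes a half-wave phase shift.
Ray reflecting at the bottom interface goes from n = 1.69 toward n = 1.06: no phase shift.
The two reflections differ by half a wavelength.
For minimum reflection here: 2 n t cos θ_r = m λ.
Snell's law: 1.52 sin 21.2° = 1.69 sin θ_r → sin θ_r = 0.325, cos θ_r = 0.946.
Minimum nonzero at m = 1: t = λ / (2 n cos θ_r) = 696 / (2 × 1.69 × 0.946) = 218 nm.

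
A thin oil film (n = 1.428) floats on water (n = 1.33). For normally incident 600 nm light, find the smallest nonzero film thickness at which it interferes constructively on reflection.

105 nm

Top surface (1.0 → 1.428): reflection off a higher-index medium gives a half-wave phase shift.
Bottom surface (1.428 → 1.33): reflection off a lower-index medium gives no phase shift.
Net: one phase inversion between the two reflected rays.
With one net inversion, constructive interference in reflection requires 2 n t = (m + ½) λ.
Minimum at m = 0: t = λ / (4 n) = 600 / (4 × 1.428) = 105 nm.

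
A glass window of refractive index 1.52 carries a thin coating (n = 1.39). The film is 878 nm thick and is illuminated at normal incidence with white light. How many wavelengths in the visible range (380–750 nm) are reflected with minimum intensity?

3

Ray reflecting at the top interface goes from n = 1.0 toward n = 1.39: a half-wave phase shift.
Ray reflecting at the bottom interface goes from n = 1.39 toward n = 1.52: a half-wave phase shift.
Zero or two π shifts → no net half-wave offset.
With no net inversion, destructive interference in reflection requires 2 n t = (m + ½) λ.
λ = 2 n t / (m + ½) = 2441 / (m + ½) nm.
m=2: 976 nm (IR); m=3: 697 nm (visible); m=4: 542 nm (visible); m=5: 444 nm (visible); m=6: 376 nm (UV).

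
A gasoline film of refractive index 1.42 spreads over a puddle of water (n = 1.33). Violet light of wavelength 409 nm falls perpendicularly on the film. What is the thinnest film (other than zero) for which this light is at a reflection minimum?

At the upper boundary (n = 1.0 to n = 1.42) the reflected ray undergoes a half-wave phase shift.
Bottom surface (1.42 → 1.33): reflection off a lower-index medium gives no phase shift.
The two reflections differ by half a wavelength.
So the condition for destructive reflection is 2 n t = m λ.
Minimum nonzero at m = 1: t = λ / (2 n) = 409 / (2 × 1.42) = 144 nm.

144 nm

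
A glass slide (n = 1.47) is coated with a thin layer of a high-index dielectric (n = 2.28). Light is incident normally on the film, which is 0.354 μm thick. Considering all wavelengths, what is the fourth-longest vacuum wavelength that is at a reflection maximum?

Top surface (1.0 → 2.28): reflection off a higher-index medium gives a half-wave phase shift.
At the lower boundary (n = 2.28 to n = 1.47) the reflected ray undergoes no phase shift.
Net: one phase inversion between the two reflected rays.
For maximum reflection here: 2 n t = (m + ½) λ.
λ = 2 n t / (m + ½). The fourth-longest wavelength is m = 3: λ = 2 × 2.28 × 354 / 3.50 = 461 nm.

461 nm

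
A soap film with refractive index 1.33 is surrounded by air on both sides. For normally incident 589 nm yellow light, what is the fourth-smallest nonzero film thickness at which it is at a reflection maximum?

775 nm

Ray reflecting at the top interface goes from n = 1.0 toward n = 1.33: a half-wave phase shift.
Bottom surface (1.33 → 1.0): reflection off a lower-index medium gives no phase shift.
Exactly one π shift → a net half-wave offset.
For maximum reflection here: 2 n t = (m + ½) λ.
The fourth-smallest nonzero thickness corresponds to m = 3: t = (m + ½) λ / (2 n) = 3.50 × 589 / (2 × 1.33) = 775 nm.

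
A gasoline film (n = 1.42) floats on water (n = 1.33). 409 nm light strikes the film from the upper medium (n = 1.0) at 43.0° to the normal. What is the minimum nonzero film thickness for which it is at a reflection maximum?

82.1 nm

Ray reflecting at the top interface goes from n = 1.0 toward n = 1.42: a half-wave phase shift.
At the lower boundary (n = 1.42 to n = 1.33) the reflected ray undergoes no phase shift.
The two reflections differ by half a wavelength.
With one net inversion, constructive interference in reflection requires 2 n t cos θ_r = (m + ½) λ.
Snell's law: 1.0 sin 43.0° = 1.42 sin θ_r → sin θ_r = 0.480, cos θ_r = 0.877.
Minimum at m = 0: t = λ / (4 n cos θ_r) = 409 / (4 × 1.42 × 0.877) = 82.1 nm.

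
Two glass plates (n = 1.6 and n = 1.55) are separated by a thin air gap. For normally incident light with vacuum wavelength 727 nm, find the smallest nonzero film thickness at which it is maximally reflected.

182 nm

At the upper boundary (n = 1.6 to n = 1.0) the reflected ray undergoes no phase shift.
At the lower boundary (n = 1.0 to n = 1.55) the reflected ray undergoes a half-wave phase shift.
Net: one phase inversion between the two reflected rays.
With one net inversion, constructive interference in reflection requires 2 n t = (m + ½) λ.
Minimum at m = 0: t = λ / (4 n) = 727 / (4 × 1.0) = 182 nm.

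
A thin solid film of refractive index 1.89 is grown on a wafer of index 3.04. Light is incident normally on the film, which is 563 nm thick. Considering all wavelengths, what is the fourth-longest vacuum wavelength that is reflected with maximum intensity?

Ray reflecting at the top interface goes from n = 1.0 toward n = 1.89: a half-wave phase shift.
Bottom surface (1.89 → 3.04): reflection off a higher-index medium gives a half-wave phase shift.
Net: no relative phase inversion (both shifts match).
So the condition for constructive reflection is 2 n t = m λ.
λ = 2 n t / m. The fourth-longest wavelength is m = 4: λ = 2 × 1.89 × 563 / 4.00 = 532 nm.

532 nm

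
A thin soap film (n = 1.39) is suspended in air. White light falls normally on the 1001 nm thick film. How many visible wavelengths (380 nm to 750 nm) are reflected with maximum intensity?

At the upper boundary (n = 1.0 to n = 1.39) the reflected ray undergoes a half-wave phase shift.
At the lower boundary (n = 1.39 to n = 1.0) the reflected ray undergoes no phase shift.
The two reflections differ by half a wavelength.
So the condition for constructive reflection is 2 n t = (m + ½) λ.
λ = 2 n t / (m + ½) = 2783 / (m + ½) nm.
m=3: 795 nm (IR); m=4: 618 nm (visible); m=5: 506 nm (visible); m=6: 428 nm (visible); m=7: 371 nm (UV).

3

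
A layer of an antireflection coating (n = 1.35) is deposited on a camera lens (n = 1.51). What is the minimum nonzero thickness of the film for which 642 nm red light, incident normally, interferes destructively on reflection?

119 nm

Top surface (1.0 → 1.35): reflection off a higher-index medium gives a half-wave phase shift.
Bottom surface (1.35 → 1.51): reflection off a higher-index medium gives a half-wave phase shift.
Net: no relative phase inversion (both shifts match).
For minimum reflection here: 2 n t = (m + ½) λ.
Minimum at m = 0: t = λ / (4 n) = 642 / (4 × 1.35) = 119 nm.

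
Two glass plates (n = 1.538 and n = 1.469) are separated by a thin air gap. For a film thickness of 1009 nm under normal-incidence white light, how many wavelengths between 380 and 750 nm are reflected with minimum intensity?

Ray reflecting at the top interface goes from n = 1.538 toward n = 1.0: no phase shift.
Ray reflecting at the bottom interface goes from n = 1.0 toward n = 1.469: a half-wave phase shift.
Exactly one π shift → a net half-wave offset.
So the condition for destructive reflection is 2 n t = m λ.
λ = 2 n t / m = 2018 / m nm.
m=2: 1009 nm (IR); m=3: 673 nm (visible); m=4: 505 nm (visible); m=5: 404 nm (visible); m=6: 336 nm (UV).

3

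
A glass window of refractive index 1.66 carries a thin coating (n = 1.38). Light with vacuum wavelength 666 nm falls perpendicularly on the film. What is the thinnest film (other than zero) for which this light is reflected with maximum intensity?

At the upper boundary (n = 1.0 to n = 1.38) the reflected ray undergoes a half-wave phase shift.
Ray reflecting at the bottom interface goes from n = 1.38 toward n = 1.66: a half-wave phase shift.
Zero or two π shifts → no net half-wave offset.
For bright reflection here: 2 n t = m λ.
Minimum nonzero at m = 1: t = λ / (2 n) = 666 / (2 × 1.38) = 241 nm.

241 nm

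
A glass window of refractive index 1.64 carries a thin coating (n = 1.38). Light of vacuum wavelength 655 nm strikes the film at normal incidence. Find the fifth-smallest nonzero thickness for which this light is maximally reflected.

1187 nm

At the upper boundary (n = 1.0 to n = 1.38) the reflected ray undergoes a half-wave phase shift.
At the lower boundary (n = 1.38 to n = 1.64) the reflected ray undergoes a half-wave phase shift.
Net: no relative phase inversion (both shifts match).
So the condition for constructive reflection is 2 n t = m λ.
The fifth-smallest nonzero thickness corresponds to m = 5: t = m λ / (2 n) = 5.00 × 655 / (2 × 1.38) = 1187 nm.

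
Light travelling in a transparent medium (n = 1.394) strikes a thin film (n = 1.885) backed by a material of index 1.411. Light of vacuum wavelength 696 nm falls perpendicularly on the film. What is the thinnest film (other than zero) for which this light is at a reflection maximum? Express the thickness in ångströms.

At the upper boundary (n = 1.394 to n = 1.885) the reflected ray undergoes a half-wave phase shift.
At the lower boundary (n = 1.885 to n = 1.411) the reflected ray undergoes no phase shift.
Exactly one π shift → a net half-wave offset.
With one net inversion, constructive interference in reflection requires 2 n t = (m + ½) λ.
Minimum at m = 0: t = λ / (4 n) = 696 / (4 × 1.885) = 92.3 nm.

923 Å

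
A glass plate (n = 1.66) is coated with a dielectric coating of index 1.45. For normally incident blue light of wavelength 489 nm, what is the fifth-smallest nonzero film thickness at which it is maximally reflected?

843 nm

Top surface (1.0 → 1.45): reflection off a higher-index medium gives a half-wave phase shift.
At the lower boundary (n = 1.45 to n = 1.66) the reflected ray undergoes a half-wave phase shift.
Net: no relative phase inversion (both shifts match).
With no net inversion, constructive interference in reflection requires 2 n t = m λ.
The fifth-smallest nonzero thickness corresponds to m = 5: t = m λ / (2 n) = 5.00 × 489 / (2 × 1.45) = 843 nm.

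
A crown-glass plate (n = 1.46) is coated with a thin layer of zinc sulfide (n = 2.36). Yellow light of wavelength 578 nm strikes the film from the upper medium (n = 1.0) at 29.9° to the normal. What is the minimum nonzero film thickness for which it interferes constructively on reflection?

Top surface (1.0 → 2.36): reflection off a higher-index medium gives a half-wave phase shift.
Ray reflecting at the bottom interface goes from n = 2.36 toward n = 1.46: no phase shift.
The two reflections differ by half a wavelength.
With one net inversion, constructive interference in reflection requires 2 n t cos θ_r = (m + ½) λ.
Snell's law: 1.0 sin 29.9° = 2.36 sin θ_r → sin θ_r = 0.211, cos θ_r = 0.977.
Minimum at m = 0: t = λ / (4 n cos θ_r) = 578 / (4 × 2.36 × 0.977) = 62.6 nm.

62.6 nm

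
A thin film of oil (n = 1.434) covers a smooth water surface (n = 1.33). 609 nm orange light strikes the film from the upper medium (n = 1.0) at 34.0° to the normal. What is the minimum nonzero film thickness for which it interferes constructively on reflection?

Ray reflecting at the top interface goes from n = 1.0 toward n = 1.434: a half-wave phase shift.
Bottom surface (1.434 → 1.33): reflection off a lower-index medium gives no phase shift.
The two reflections differ by half a wavelength.
So the condition for constructive reflection is 2 n t cos θ_r = (m + ½) λ.
Snell's law: 1.0 sin 34.0° = 1.434 sin θ_r → sin θ_r = 0.390, cos θ_r = 0.921.
Minimum at m = 0: t = λ / (4 n cos θ_r) = 609 / (4 × 1.434 × 0.921) = 115 nm.

115 nm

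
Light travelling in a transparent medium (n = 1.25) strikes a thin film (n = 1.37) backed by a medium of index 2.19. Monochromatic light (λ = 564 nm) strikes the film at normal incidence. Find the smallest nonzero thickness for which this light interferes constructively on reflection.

206 nm

Top surface (1.25 → 1.37): reflection off a higher-index medium gives a half-wave phase shift.
Bottom surface (1.37 → 2.19): reflection off a higher-index medium gives a half-wave phase shift.
Zero or two π shifts → no net half-wave offset.
With no net inversion, constructive interference in reflection requires 2 n t = m λ.
The smallest nonzero thickness corresponds to m = 1: t = m λ / (2 n) = 1.00 × 564 / (2 × 1.37) = 206 nm.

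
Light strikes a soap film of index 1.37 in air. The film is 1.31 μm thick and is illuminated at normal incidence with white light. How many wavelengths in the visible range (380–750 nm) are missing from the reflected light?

At the upper boundary (n = 1.0 to n = 1.37) the reflected ray undergoes a half-wave phase shift.
Bottom surface (1.37 → 1.0): reflection off a lower-index medium gives no phase shift.
Net: one phase inversion between the two reflected rays.
With one net inversion, destructive interference in reflection requires 2 n t = m λ.
λ = 2 n t / m = 3589 / m nm.
m=4: 897 nm (IR); m=5: 718 nm (visible); m=6: 598 nm (visible); m=7: 513 nm (visible); m=8: 449 nm (visible); m=9: 399 nm (visible); m=10: 359 nm (UV).

5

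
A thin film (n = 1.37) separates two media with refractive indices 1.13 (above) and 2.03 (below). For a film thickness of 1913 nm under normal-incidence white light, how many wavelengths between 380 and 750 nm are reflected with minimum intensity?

At the upper boundary (n = 1.13 to n = 1.37) the reflected ray undergoes a half-wave phase shift.
At the lower boundary (n = 1.37 to n = 2.03) the reflected ray undergoes a half-wave phase shift.
Net: no relative phase inversion (both shifts match).
With no net inversion, destructive interference in reflection requires 2 n t = (m + ½) λ.
λ = 2 n t / (m + ½) = 5242 / (m + ½) nm.
m=6: 806 nm (IR); m=7: 699 nm (visible); m=8: 617 nm (visible); m=9: 552 nm (visible); m=10: 499 nm (visible); m=11: 456 nm (visible); m=12: 419 nm (visible); m=13: 388 nm (visible); m=14: 361 nm (UV).

7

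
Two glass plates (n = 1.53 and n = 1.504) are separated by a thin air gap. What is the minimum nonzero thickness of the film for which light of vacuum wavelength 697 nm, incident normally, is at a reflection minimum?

Ray reflecting at the top interface goes from n = 1.53 toward n = 1.0: no phase shift.
Ray reflecting at the bottom interface goes from n = 1.0 toward n = 1.504: a half-wave phase shift.
Net: one phase inversion between the two reflected rays.
So the condition for destructive reflection is 2 n t = m λ.
Minimum nonzero at m = 1: t = λ / (2 n) = 697 / (2 × 1.0) = 349 nm.

349 nm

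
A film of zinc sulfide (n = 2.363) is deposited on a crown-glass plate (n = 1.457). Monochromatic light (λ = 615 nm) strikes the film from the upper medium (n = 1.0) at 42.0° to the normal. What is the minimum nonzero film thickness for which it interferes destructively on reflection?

136 nm

Ray reflecting at the top interface goes from n = 1.0 toward n = 2.363: a half-wave phase shift.
Ray reflecting at the bottom interface goes from n = 2.363 toward n = 1.457: no phase shift.
The two reflections differ by half a wavelength.
For weak reflection here: 2 n t cos θ_r = m λ.
Snell's law: 1.0 sin 42.0° = 2.363 sin θ_r → sin θ_r = 0.283, cos θ_r = 0.959.
Minimum nonzero at m = 1: t = λ / (2 n cos θ_r) = 615 / (2 × 2.363 × 0.959) = 136 nm.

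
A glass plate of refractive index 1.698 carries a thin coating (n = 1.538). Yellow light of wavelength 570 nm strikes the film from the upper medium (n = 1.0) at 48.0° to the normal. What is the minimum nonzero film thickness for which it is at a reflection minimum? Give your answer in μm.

0.106 μm

At the upper boundary (n = 1.0 to n = 1.538) the reflected ray undergoes a half-wave phase shift.
At the lower boundary (n = 1.538 to n = 1.698) the reflected ray undergoes a half-wave phase shift.
Zero or two π shifts → no net half-wave offset.
So the condition for destructive reflection is 2 n t cos θ_r = (m + ½) λ.
Snell's law: 1.0 sin 48.0° = 1.538 sin θ_r → sin θ_r = 0.483, cos θ_r = 0.876.
Minimum at m = 0: t = λ / (4 n cos θ_r) = 570 / (4 × 1.538 × 0.876) = 106 nm.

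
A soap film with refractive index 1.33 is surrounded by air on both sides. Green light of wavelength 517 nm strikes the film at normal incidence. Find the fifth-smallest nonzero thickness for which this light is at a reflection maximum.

At the upper boundary (n = 1.0 to n = 1.33) the reflected ray undergoes a half-wave phase shift.
Ray reflecting at the bottom interface goes from n = 1.33 toward n = 1.0: no phase shift.
Net: one phase inversion between the two reflected rays.
For strong reflection here: 2 n t = (m + ½) λ.
The fifth-smallest nonzero thickness corresponds to m = 4: t = (m + ½) λ / (2 n) = 4.50 × 517 / (2 × 1.33) = 875 nm.

875 nm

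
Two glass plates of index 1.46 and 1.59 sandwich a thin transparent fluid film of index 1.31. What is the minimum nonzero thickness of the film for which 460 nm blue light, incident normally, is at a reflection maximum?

Top surface (1.46 → 1.31): reflection off a lower-index medium gives no phase shift.
At the lower boundary (n = 1.31 to n = 1.59) the reflected ray undergoes a half-wave phase shift.
Exactly one π shift → a net half-wave offset.
With one net inversion, constructive interference in reflection requires 2 n t = (m + ½) λ.
Minimum at m = 0: t = λ / (4 n) = 460 / (4 × 1.31) = 87.8 nm.

87.8 nm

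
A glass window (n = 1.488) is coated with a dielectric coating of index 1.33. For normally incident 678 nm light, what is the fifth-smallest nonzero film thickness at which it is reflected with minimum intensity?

Top surface (1.0 → 1.33): reflection off a higher-index medium gives a half-wave phase shift.
At the lower boundary (n = 1.33 to n = 1.488) the reflected ray undergoes a half-wave phase shift.
Zero or two π shifts → no net half-wave offset.
With no net inversion, destructive interference in reflection requires 2 n t = (m + ½) λ.
The fifth-smallest nonzero thickness corresponds to m = 4: t = (m + ½) λ / (2 n) = 4.50 × 678 / (2 × 1.33) = 1147 nm.

1147 nm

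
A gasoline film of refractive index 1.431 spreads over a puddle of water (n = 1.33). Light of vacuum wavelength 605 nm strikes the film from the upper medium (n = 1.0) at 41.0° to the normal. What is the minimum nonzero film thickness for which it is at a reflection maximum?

Ray reflecting at the top interface goes from n = 1.0 toward n = 1.431: a half-wave phase shift.
Bottom surface (1.431 → 1.33): reflection off a lower-index medium gives no phase shift.
Net: one phase inversion between the two reflected rays.
For strong reflection here: 2 n t cos θ_r = (m + ½) λ.
Snell's law: 1.0 sin 41.0° = 1.431 sin θ_r → sin θ_r = 0.458, cos θ_r = 0.889.
Minimum at m = 0: t = λ / (4 n cos θ_r) = 605 / (4 × 1.431 × 0.889) = 119 nm.

119 nm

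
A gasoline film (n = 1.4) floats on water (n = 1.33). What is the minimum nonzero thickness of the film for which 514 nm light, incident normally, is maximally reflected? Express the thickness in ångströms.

At the upper boundary (n = 1.0 to n = 1.4) the reflected ray undergoes a half-wave phase shift.
Bottom surface (1.4 → 1.33): reflection off a lower-index medium gives no phase shift.
Exactly one π shift → a net half-wave offset.
So the condition for constructive reflection is 2 n t = (m + ½) λ.
Minimum at m = 0: t = λ / (4 n) = 514 / (4 × 1.4) = 91.8 nm.

918 Å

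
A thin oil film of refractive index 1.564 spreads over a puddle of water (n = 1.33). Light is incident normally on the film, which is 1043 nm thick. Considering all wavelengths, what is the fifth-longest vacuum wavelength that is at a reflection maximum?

725 nm

At the upper boundary (n = 1.0 to n = 1.564) the reflected ray undergoes a half-wave phase shift.
Ray reflecting at the bottom interface goes from n = 1.564 toward n = 1.33: no phase shift.
The two reflections differ by half a wavelength.
For maximum reflection here: 2 n t = (m + ½) λ.
λ = 2 n t / (m + ½). The fifth-longest wavelength is m = 4: λ = 2 × 1.564 × 1043 / 4.50 = 725 nm.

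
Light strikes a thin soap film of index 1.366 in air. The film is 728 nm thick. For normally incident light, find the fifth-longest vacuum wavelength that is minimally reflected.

398 nm

Ray reflecting at the top interface goes from n = 1.0 toward n = 1.366: a half-wave phase shift.
At the lower boundary (n = 1.366 to n = 1.0) the reflected ray undergoes no phase shift.
Net: one phase inversion between the two reflected rays.
With one net inversion, destructive interference in reflection requires 2 n t = m λ.
λ = 2 n t / m. The fifth-longest wavelength is m = 5: λ = 2 × 1.366 × 728 / 5.00 = 398 nm.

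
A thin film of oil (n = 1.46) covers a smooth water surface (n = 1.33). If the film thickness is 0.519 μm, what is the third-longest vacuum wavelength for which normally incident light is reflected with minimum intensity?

Ray reflecting at the top interface goes from n = 1.0 toward n = 1.46: a half-wave phase shift.
Ray reflecting at the bottom interface goes from n = 1.46 toward n = 1.33: no phase shift.
The two reflections differ by half a wavelength.
For dark reflection here: 2 n t = m λ.
λ = 2 n t / m. The third-longest wavelength is m = 3: λ = 2 × 1.46 × 519 / 3.00 = 505 nm.

505 nm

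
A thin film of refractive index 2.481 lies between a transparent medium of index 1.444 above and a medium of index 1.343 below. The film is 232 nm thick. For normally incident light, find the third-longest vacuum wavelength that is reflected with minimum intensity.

Top surface (1.444 → 2.481): reflection off a higher-index medium gives a half-wave phase shift.
At the lower boundary (n = 2.481 to n = 1.343) the reflected ray undergoes no phase shift.
The two reflections differ by half a wavelength.
So the condition for destructive reflection is 2 n t = m λ.
λ = 2 n t / m. The third-longest wavelength is m = 3: λ = 2 × 2.481 × 232 / 3.00 = 384 nm.

384 nm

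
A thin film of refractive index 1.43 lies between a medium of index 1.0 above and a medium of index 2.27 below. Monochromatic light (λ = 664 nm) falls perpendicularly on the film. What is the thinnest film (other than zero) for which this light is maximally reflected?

Ray reflecting at the top interface goes from n = 1.0 toward n = 1.43: a half-wave phase shift.
At the lower boundary (n = 1.43 to n = 2.27) the reflected ray undergoes a half-wave phase shift.
Zero or two π shifts → no net half-wave offset.
For strong reflection here: 2 n t = m λ.
Minimum nonzero at m = 1: t = λ / (2 n) = 664 / (2 × 1.43) = 232 nm.

232 nm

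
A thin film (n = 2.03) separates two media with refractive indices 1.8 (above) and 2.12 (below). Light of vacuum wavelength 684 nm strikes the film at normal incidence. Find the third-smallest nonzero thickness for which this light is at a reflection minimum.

At the upper boundary (n = 1.8 to n = 2.03) the reflected ray undergoes a half-wave phase shift.
Bottom surface (2.03 → 2.12): reflection off a higher-index medium gives a half-wave phase shift.
Net: no relative phase inversion (both shifts match).
For minimum reflection here: 2 n t = (m + ½) λ.
The third-smallest nonzero thickness corresponds to m = 2: t = (m + ½) λ / (2 n) = 2.50 × 684 / (2 × 2.03) = 421 nm.

421 nm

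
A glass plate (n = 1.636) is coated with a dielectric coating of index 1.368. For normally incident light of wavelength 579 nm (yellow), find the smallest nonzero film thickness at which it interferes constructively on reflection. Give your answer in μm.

0.212 μm

Top surface (1.0 → 1.368): reflection off a higher-index medium gives a half-wave phase shift.
At the lower boundary (n = 1.368 to n = 1.636) the reflected ray undergoes a half-wave phase shift.
Net: no relative phase inversion (both shifts match).
For bright reflection here: 2 n t = m λ.
Minimum nonzero at m = 1: t = λ / (2 n) = 579 / (2 × 1.368) = 212 nm.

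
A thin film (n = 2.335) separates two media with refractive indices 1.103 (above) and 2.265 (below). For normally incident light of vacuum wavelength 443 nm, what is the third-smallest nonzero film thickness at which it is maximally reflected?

At the upper boundary (n = 1.103 to n = 2.335) the reflected ray undergoes a half-wave phase shift.
At the lower boundary (n = 2.335 to n = 2.265) the reflected ray undergoes no phase shift.
Exactly one π shift → a net half-wave offset.
So the condition for constructive reflection is 2 n t = (m + ½) λ.
The third-smallest nonzero thickness corresponds to m = 2: t = (m + ½) λ / (2 n) = 2.50 × 443 / (2 × 2.335) = 237 nm.

237 nm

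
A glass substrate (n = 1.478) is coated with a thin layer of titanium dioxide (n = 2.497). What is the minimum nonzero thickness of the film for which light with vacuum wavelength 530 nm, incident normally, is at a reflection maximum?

Ray reflecting at the top interface goes from n = 1.0 toward n = 2.497: a half-wave phase shift.
Ray reflecting at the bottom interface goes from n = 2.497 toward n = 1.478: no phase shift.
Exactly one π shift → a net half-wave offset.
With one net inversion, constructive interference in reflection requires 2 n t = (m + ½) λ.
Minimum at m = 0: t = λ / (4 n) = 530 / (4 × 2.497) = 53.1 nm.

53.1 nm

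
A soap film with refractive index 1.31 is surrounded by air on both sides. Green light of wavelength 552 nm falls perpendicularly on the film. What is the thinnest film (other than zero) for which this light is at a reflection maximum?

At the upper boundary (n = 1.0 to n = 1.31) the reflected ray undergoes a half-wave phase shift.
Ray reflecting at the bottom interface goes from n = 1.31 toward n = 1.0: no phase shift.
The two reflections differ by half a wavelength.
For bright reflection here: 2 n t = (m + ½) λ.
Minimum at m = 0: t = λ / (4 n) = 552 / (4 × 1.31) = 105 nm.

105 nm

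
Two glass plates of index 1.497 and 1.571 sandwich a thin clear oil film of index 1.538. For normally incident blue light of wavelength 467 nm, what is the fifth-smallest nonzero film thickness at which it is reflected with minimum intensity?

Top surface (1.497 → 1.538): reflection off a higher-index medium gives a half-wave phase shift.
At the lower boundary (n = 1.538 to n = 1.571) the reflected ray undergoes a half-wave phase shift.
Zero or two π shifts → no net half-wave offset.
For weak reflection here: 2 n t = (m + ½) λ.
The fifth-smallest nonzero thickness corresponds to m = 4: t = (m + ½) λ / (2 n) = 4.50 × 467 / (2 × 1.538) = 683 nm.

683 nm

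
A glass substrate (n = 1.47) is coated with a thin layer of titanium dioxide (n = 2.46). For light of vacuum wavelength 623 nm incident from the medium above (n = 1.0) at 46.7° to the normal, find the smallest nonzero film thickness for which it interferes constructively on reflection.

66.3 nm

Ray reflecting at the top interface goes from n = 1.0 toward n = 2.46: a half-wave phase shift.
Bottom surface (2.46 → 1.47): reflection off a lower-index medium gives no phase shift.
The two reflections differ by half a wavelength.
For bright reflection here: 2 n t cos θ_r = (m + ½) λ.
Snell's law: 1.0 sin 46.7° = 2.46 sin θ_r → sin θ_r = 0.296, cos θ_r = 0.955.
Minimum at m = 0: t = λ / (4 n cos θ_r) = 623 / (4 × 2.46 × 0.955) = 66.3 nm.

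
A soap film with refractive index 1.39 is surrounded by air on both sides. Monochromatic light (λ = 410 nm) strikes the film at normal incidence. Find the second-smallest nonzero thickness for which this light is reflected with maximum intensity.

Ray reflecting at the top interface goes from n = 1.0 toward n = 1.39: a half-wave phase shift.
Ray reflecting at the bottom interface goes from n = 1.39 toward n = 1.0: no phase shift.
The two reflections differ by half a wavelength.
So the condition for constructive reflection is 2 n t = (m + ½) λ.
The second-smallest nonzero thickness corresponds to m = 1: t = (m + ½) λ / (2 n) = 1.50 × 410 / (2 × 1.39) = 221 nm.

221 nm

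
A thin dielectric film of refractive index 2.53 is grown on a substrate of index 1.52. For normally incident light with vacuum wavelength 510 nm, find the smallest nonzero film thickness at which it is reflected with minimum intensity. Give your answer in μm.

0.101 μm

Ray reflecting at the top interface goes from n = 1.0 toward n = 2.53: a half-wave phase shift.
Bottom surface (2.53 → 1.52): reflection off a lower-index medium gives no phase shift.
Exactly one π shift → a net half-wave offset.
With one net inversion, destructive interference in reflection requires 2 n t = m λ.
Minimum nonzero at m = 1: t = λ / (2 n) = 510 / (2 × 2.53) = 101 nm.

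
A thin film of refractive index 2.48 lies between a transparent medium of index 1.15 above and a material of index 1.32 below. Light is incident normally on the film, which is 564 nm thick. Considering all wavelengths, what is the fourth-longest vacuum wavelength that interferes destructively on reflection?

At the upper boundary (n = 1.15 to n = 2.48) the reflected ray undergoes a half-wave phase shift.
Ray reflecting at the bottom interface goes from n = 2.48 toward n = 1.32: no phase shift.
Net: one phase inversion between the two reflected rays.
So the condition for destructive reflection is 2 n t = m λ.
λ = 2 n t / m. The fourth-longest wavelength is m = 4: λ = 2 × 2.48 × 564 / 4.00 = 699 nm.

699 nm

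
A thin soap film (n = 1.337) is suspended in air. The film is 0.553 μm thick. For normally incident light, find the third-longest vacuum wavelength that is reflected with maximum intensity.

591 nm

At the upper boundary (n = 1.0 to n = 1.337) the reflected ray undergoes a half-wave phase shift.
Bottom surface (1.337 → 1.0): reflection off a lower-index medium gives no phase shift.
Exactly one π shift → a net half-wave offset.
With one net inversion, constructive interference in reflection requires 2 n t = (m + ½) λ.
λ = 2 n t / (m + ½). The third-longest wavelength is m = 2: λ = 2 × 1.337 × 553 / 2.50 = 591 nm.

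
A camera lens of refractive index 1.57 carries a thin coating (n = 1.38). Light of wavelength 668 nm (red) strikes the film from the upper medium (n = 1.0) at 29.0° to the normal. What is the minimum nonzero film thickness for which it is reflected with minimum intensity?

Ray reflecting at the top interface goes from n = 1.0 toward n = 1.38: a half-wave phase shift.
Ray reflecting at the bottom interface goes from n = 1.38 toward n = 1.57: a half-wave phase shift.
Net: no relative phase inversion (both shifts match).
For minimum reflection here: 2 n t cos θ_r = (m + ½) λ.
Snell's law: 1.0 sin 29.0° = 1.38 sin θ_r → sin θ_r = 0.351, cos θ_r = 0.936.
Minimum at m = 0: t = λ / (4 n cos θ_r) = 668 / (4 × 1.38 × 0.936) = 129 nm.

129 nm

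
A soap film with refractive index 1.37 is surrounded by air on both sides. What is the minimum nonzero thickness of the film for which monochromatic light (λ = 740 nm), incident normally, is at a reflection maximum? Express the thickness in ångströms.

Top surface (1.0 → 1.37): reflection off a higher-index medium gives a half-wave phase shift.
Ray reflecting at the bottom interface goes from n = 1.37 toward n = 1.0: no phase shift.
Exactly one π shift → a net half-wave offset.
With one net inversion, constructive interference in reflection requires 2 n t = (m + ½) λ.
Minimum at m = 0: t = λ / (4 n) = 740 / (4 × 1.37) = 135 nm.

1350 Å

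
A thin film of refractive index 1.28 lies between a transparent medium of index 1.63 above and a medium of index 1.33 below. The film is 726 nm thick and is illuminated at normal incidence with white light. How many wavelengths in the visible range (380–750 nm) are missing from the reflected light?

At the upper boundary (n = 1.63 to n = 1.28) the reflected ray undergoes no phase shift.
Ray reflecting at the bottom interface goes from n = 1.28 toward n = 1.33: a half-wave phase shift.
The two reflections differ by half a wavelength.
So the condition for destructive reflection is 2 n t = m λ.
λ = 2 n t / m = 1859 / m nm.
m=2: 929 nm (IR); m=3: 620 nm (visible); m=4: 465 nm (visible); m=5: 372 nm (UV).

2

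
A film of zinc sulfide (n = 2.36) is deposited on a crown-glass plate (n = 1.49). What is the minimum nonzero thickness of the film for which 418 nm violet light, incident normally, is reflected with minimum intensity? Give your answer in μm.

0.0886 μm

Top surface (1.0 → 2.36): reflection off a higher-index medium gives a half-wave phase shift.
At the lower boundary (n = 2.36 to n = 1.49) the reflected ray undergoes no phase shift.
Exactly one π shift → a net half-wave offset.
So the condition for destructive reflection is 2 n t = m λ.
Minimum nonzero at m = 1: t = λ / (2 n) = 418 / (2 × 2.36) = 88.6 nm.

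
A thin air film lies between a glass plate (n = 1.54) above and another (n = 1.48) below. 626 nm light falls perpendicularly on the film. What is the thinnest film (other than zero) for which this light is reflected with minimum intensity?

Top surface (1.54 → 1.0): reflection off a lower-index medium gives no phase shift.
Ray reflecting at the bottom interface goes from n = 1.0 toward n = 1.48: a half-wave phase shift.
The two reflections differ by half a wavelength.
So the condition for destructive reflection is 2 n t = m λ.
Minimum nonzero at m = 1: t = λ / (2 n) = 626 / (2 × 1.0) = 313 nm.

313 nm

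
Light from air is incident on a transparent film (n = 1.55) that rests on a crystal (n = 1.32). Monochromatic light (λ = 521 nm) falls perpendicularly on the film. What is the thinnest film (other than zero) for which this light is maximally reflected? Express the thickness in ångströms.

At the upper boundary (n = 1.0 to n = 1.55) the reflected ray undergoes a half-wave phase shift.
Ray reflecting at the bottom interface goes from n = 1.55 toward n = 1.32: no phase shift.
Net: one phase inversion between the two reflected rays.
For bright reflection here: 2 n t = (m + ½) λ.
Minimum at m = 0: t = λ / (4 n) = 521 / (4 × 1.55) = 84.0 nm.

840 Å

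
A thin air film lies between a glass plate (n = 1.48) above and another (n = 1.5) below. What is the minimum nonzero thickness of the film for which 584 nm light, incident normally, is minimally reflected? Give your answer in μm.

0.292 μm

At the upper boundary (n = 1.48 to n = 1.0) the reflected ray undergoes no phase shift.
At the lower boundary (n = 1.0 to n = 1.5) the reflected ray undergoes a half-wave phase shift.
The two reflections differ by half a wavelength.
With one net inversion, destructive interference in reflection requires 2 n t = m λ.
Minimum nonzero at m = 1: t = λ / (2 n) = 584 / (2 × 1.0) = 292 nm.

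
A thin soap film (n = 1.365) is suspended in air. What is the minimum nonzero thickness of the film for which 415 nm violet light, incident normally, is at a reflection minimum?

Ray reflecting at the top interface goes from n = 1.0 toward n = 1.365: a half-wave phase shift.
Ray reflecting at the bottom interface goes from n = 1.365 toward n = 1.0: no phase shift.
The two reflections differ by half a wavelength.
With one net inversion, destructive interference in reflection requires 2 n t = m λ.
Minimum nonzero at m = 1: t = λ / (2 n) = 415 / (2 × 1.365) = 152 nm.

152 nm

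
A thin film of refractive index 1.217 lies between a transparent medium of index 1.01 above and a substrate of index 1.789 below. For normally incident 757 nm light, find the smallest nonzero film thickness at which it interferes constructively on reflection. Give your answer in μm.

Ray reflecting at the top interface goes from n = 1.01 toward n = 1.217: a half-wave phase shift.
Ray reflecting at the bottom interface goes from n = 1.217 toward n = 1.789: a half-wave phase shift.
The two reflections carry the same phase change, so no net offset.
So the condition for constructive reflection is 2 n t = m λ.
Minimum nonzero at m = 1: t = λ / (2 n) = 757 / (2 × 1.217) = 311 nm.

0.311 μm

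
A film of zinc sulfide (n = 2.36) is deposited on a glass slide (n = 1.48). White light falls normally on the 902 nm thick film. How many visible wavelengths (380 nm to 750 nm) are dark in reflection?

Top surface (1.0 → 2.36): reflection off a higher-index medium gives a half-wave phase shift.
At the lower boundary (n = 2.36 to n = 1.48) the reflected ray undergoes no phase shift.
Net: one phase inversion between the two reflected rays.
With one net inversion, destructive interference in reflection requires 2 n t = m λ.
λ = 2 n t / m = 4257 / m nm.
m=5: 851 nm (IR); m=6: 710 nm (visible); m=7: 608 nm (visible); m=8: 532 nm (visible); m=9: 473 nm (visible); m=10: 426 nm (visible); m=11: 387 nm (visible); m=12: 355 nm (UV).

6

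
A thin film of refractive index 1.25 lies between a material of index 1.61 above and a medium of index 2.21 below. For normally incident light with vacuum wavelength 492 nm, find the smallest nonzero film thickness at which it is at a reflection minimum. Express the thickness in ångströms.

1968 Å

Ray reflecting at the top interface goes from n = 1.61 toward n = 1.25: no phase shift.
Bottom surface (1.25 → 2.21): reflection off a higher-index medium gives a half-wave phase shift.
Exactly one π shift → a net half-wave offset.
So the condition for destructive reflection is 2 n t = m λ.
Minimum nonzero at m = 1: t = λ / (2 n) = 492 / (2 × 1.25) = 197 nm.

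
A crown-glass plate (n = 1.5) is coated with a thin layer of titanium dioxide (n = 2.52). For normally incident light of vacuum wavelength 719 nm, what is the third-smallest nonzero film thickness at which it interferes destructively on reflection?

428 nm

At the upper boundary (n = 1.0 to n = 2.52) the reflected ray undergoes a half-wave phase shift.
Ray reflecting at the bottom interface goes from n = 2.52 toward n = 1.5: no phase shift.
Net: one phase inversion between the two reflected rays.
For minimum reflection here: 2 n t = m λ.
The third-smallest nonzero thickness corresponds to m = 3: t = m λ / (2 n) = 3.00 × 719 / (2 × 2.52) = 428 nm.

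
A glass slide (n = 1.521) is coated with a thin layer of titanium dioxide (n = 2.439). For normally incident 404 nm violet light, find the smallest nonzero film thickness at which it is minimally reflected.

At the upper boundary (n = 1.0 to n = 2.439) the reflected ray undergoes a half-wave phase shift.
Bottom surface (2.439 → 1.521): reflection off a lower-index medium gives no phase shift.
The two reflections differ by half a wavelength.
For weak reflection here: 2 n t = m λ.
Minimum nonzero at m = 1: t = λ / (2 n) = 404 / (2 × 2.439) = 82.8 nm.

82.8 nm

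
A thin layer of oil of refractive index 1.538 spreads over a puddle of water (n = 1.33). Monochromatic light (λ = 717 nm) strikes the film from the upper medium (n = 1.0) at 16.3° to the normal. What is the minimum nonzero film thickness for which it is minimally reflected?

237 nm

Ray reflecting at the top interface goes from n = 1.0 toward n = 1.538: a half-wave phase shift.
Bottom surface (1.538 → 1.33): reflection off a lower-index medium gives no phase shift.
Exactly one π shift → a net half-wave offset.
So the condition for destructive reflection is 2 n t cos θ_r = m λ.
Snell's law: 1.0 sin 16.3° = 1.538 sin θ_r → sin θ_r = 0.182, cos θ_r = 0.983.
Minimum nonzero at m = 1: t = λ / (2 n cos θ_r) = 717 / (2 × 1.538 × 0.983) = 237 nm.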